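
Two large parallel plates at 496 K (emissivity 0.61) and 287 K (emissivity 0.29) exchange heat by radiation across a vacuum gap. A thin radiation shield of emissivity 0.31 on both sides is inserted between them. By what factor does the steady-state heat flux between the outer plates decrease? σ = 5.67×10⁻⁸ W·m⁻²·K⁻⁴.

factor ≈ 2.33

Without shield: q₀ = σΔ(T⁴)/(1/ε₁+1/ε₂−1) with denominator 4.088.
With shield the two gaps are in series; the resistances add: (1/ε₁+1/ε_s−1)+(1/ε_s+1/ε₂−1) = 3.865+5.674 = 9.539.
Heat-flux ratio q₀/q = 9.539/4.088.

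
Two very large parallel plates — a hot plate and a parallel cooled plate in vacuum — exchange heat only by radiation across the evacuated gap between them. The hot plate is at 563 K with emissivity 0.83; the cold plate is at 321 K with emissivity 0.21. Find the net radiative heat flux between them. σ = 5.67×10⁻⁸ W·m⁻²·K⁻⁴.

For two infinite grey parallel plates, q = σ(T₁⁴ − T₂⁴)/(1/ε₁ + 1/ε₂ − 1).
T₁⁴ − T₂⁴ = 1.005×10¹¹ − 1.062×10¹⁰ = 8.985×10¹⁰ K⁴.
1/ε₁ + 1/ε₂ − 1 = 1.205 + 4.762 − 1 = 4.967.
q = 5.67×10⁻⁸ × 8.985×10¹⁰ / 4.967.

q ≈ 1030 W/m²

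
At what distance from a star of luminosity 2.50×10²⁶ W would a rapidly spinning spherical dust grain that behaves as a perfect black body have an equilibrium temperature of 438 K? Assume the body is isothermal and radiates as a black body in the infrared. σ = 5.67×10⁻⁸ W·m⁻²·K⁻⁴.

d ≈ 4.88×10¹⁰ m

For an isothermal black-emitting sphere, (1−a)S·πr² = σ·4πr²·T⁴ ⇒ S = 4σT⁴/(1−a).
S = 4·5.67×10⁻⁸·(438)⁴/1.00 = 8347 W/m².
Flux falls as S = L/(4πd²), so d = √(L/(4πS)) = √(2.50×10²⁶/(4π·8347)).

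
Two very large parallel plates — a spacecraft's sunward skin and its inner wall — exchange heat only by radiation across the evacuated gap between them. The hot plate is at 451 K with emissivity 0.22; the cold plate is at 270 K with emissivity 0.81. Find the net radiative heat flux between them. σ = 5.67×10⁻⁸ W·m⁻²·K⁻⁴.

For two infinite grey parallel plates, q = σ(T₁⁴ − T₂⁴)/(1/ε₁ + 1/ε₂ − 1).
T₁⁴ − T₂⁴ = 4.137×10¹⁰ − 5.314×10⁹ = 3.606×10¹⁰ K⁴.
1/ε₁ + 1/ε₂ − 1 = 4.545 + 1.235 − 1 = 4.780.
q = 5.67×10⁻⁸ × 3.606×10¹⁰ / 4.780.

q ≈ 428 W/m²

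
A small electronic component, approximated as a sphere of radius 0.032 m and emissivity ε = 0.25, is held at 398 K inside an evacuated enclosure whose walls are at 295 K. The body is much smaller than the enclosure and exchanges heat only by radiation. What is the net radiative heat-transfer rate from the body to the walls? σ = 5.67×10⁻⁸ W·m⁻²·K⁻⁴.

P_net ≈ 3.20 W

For a small grey body in a large enclosure: P_net = εσA(T_body⁴ − T_wall⁴).
A = 4πr² = 0.01287 m²; T_body⁴ − T_wall⁴ = 2.509×10¹⁰ − 7.573×10⁹ = 1.752×10¹⁰ K⁴.
|P_net| = 0.25·5.67×10⁻⁸·0.01287·1.752×10¹⁰.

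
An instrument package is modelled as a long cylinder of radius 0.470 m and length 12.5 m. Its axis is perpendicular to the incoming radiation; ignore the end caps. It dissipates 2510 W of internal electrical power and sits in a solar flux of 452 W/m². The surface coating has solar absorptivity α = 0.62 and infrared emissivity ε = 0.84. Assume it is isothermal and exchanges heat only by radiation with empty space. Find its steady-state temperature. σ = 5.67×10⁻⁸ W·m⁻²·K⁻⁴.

At steady state, absorbed solar power + internal power = radiated power.
Absorbed: α·S·A_cross = 0.62·452·11.75 = 3293 W (cross-section 2rL).
Total input = 3293 + 2510 = 5803 W.
Radiated: εσ·A_surf·T⁴ with A_surf = 2πrL = 36.91 m².
T⁴ = 5803/(0.84·5.67×10⁻⁸·36.91) = 3.301×10⁹ K⁴.

T ≈ 240 K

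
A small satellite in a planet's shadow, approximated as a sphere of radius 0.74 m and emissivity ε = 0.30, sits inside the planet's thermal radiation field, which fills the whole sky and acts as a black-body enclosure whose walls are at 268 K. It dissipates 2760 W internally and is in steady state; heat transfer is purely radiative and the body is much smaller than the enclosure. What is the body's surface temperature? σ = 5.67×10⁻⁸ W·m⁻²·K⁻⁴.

For a small grey body in a large enclosure, net radiated power = εσA(T⁴ − T_w⁴).
Steady state: P = εσA(T⁴ − T_w⁴) with A = 4πr² = 6.881 m².
T⁴ = P/(εσA) + T_w⁴ = 2760/(0.30·5.67×10⁻⁸·6.881) + (268)⁴
    = 2.358×10¹⁰ + 5.159×10⁹ = 2.874×10¹⁰ K⁴.

T ≈ 412 K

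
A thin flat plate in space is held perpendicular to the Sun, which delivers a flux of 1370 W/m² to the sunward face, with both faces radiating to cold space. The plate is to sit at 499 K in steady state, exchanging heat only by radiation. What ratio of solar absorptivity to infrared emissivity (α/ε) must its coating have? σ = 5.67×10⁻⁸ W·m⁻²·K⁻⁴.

Balance: αS·A = εσ·2A·T⁴ ⇒ α/ε = 2σT⁴/S.
α/ε = 2·5.67×10⁻⁸·(499)⁴/1370 = 2·5.67×10⁻⁸·6.200×10¹⁰/1370.

α/ε ≈ 5.13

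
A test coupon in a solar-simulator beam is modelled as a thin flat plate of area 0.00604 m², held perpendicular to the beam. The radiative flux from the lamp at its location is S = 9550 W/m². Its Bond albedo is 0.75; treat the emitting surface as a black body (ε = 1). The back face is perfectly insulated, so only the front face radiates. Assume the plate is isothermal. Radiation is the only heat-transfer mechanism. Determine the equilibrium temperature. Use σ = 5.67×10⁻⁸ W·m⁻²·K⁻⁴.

T ≈ 453 K

At equilibrium, absorbed power = emitted power.
Absorbing cross-section = A = 0.006040 m²; emitting surface = A = 0.006040 m² (ratio 1).
(1−a)S·A_cross = εσ·A_surf·T⁴  ⇒  T⁴ = (1−a)S/(1σ).
T⁴ = 0.250·9550/(1·5.67×10⁻⁸) = 4.211×10¹⁰ K⁴.
T = (4.211×10¹⁰)^(1/4).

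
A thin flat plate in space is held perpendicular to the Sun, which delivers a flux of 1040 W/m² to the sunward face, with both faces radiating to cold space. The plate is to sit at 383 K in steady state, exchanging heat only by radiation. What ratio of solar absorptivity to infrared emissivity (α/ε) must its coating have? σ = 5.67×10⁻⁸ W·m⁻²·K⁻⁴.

Balance: αS·A = εσ·2A·T⁴ ⇒ α/ε = 2σT⁴/S.
α/ε = 2·5.67×10⁻⁸·(383)⁴/1040 = 2·5.67×10⁻⁸·2.152×10¹⁰/1040.

α/ε ≈ 2.35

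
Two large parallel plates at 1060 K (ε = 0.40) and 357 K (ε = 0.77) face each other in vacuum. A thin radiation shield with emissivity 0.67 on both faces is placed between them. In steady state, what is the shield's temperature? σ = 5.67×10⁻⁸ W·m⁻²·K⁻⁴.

In steady state the net flux on the hot side equals that on the cold side.
σ(T₁⁴−T_s⁴)/D₁ = σ(T_s⁴−T₂⁴)/D₂, with D₁ = 1/ε₁+1/ε_s−1 = 2.993, D₂ = 1/ε_s+1/ε₂−1 = 1.791.
Solve for T_s⁴: T_s⁴ = (D₂·T₁⁴ + D₁·T₂⁴)/(D₁+D₂) = 4.829×10¹¹ K⁴.

T_s ≈ 834 K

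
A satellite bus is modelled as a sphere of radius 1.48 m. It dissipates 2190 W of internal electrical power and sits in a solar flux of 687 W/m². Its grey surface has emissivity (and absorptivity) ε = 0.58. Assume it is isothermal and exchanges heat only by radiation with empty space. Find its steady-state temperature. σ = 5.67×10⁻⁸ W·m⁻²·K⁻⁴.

At steady state, absorbed solar power + internal power = radiated power.
Absorbed: α·S·A_cross = 0.58·687·6.881 = 2742 W (cross-section πr²).
Total input = 2742 + 2190 = 4932 W.
Radiated: εσ·A_surf·T⁴ with A_surf = 4πr² = 27.53 m².
T⁴ = 4932/(0.58·5.67×10⁻⁸·27.53) = 5.448×10⁹ K⁴.

T ≈ 272 K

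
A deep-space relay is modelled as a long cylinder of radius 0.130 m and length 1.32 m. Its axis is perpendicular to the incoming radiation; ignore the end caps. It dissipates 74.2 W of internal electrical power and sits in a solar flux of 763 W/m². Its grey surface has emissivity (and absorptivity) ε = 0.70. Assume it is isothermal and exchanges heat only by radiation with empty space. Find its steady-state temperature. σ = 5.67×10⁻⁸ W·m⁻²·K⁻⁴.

At steady state, absorbed solar power + internal power = radiated power.
Absorbed: α·S·A_cross = 0.70·763·0.3432 = 183.3 W (cross-section 2rL).
Total input = 183.3 + 74.2 = 257.5 W.
Radiated: εσ·A_surf·T⁴ with A_surf = 2πrL = 1.078 m².
T⁴ = 257.5/(0.70·5.67×10⁻⁸·1.078) = 6.017×10⁹ K⁴.

T ≈ 279 K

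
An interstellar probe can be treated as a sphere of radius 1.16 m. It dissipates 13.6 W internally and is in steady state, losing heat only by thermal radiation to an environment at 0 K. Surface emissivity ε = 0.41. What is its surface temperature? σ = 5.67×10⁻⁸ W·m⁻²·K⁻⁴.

T ≈ 76.7 K

Steady state: internal power = radiated power, P = εσA T⁴.
Radiating area A = 4πr² = 16.91 m².
T⁴ = P/(εσA) = 13.6/(0.41·5.67×10⁻⁸·16.91) = 3.460×10⁷ K⁴.
T = (3.460×10⁷)^(1/4).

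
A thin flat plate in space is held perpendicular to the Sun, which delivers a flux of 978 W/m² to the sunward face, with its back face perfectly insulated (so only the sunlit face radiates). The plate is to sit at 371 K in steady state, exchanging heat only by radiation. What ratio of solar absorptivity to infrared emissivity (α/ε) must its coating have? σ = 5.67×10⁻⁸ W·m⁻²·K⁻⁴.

Balance: αS·A = εσ·1A·T⁴ ⇒ α/ε = σT⁴/S.
α/ε = 5.67×10⁻⁸·(371)⁴/978 = 5.67×10⁻⁸·1.895×10¹⁰/978.

α/ε ≈ 1.10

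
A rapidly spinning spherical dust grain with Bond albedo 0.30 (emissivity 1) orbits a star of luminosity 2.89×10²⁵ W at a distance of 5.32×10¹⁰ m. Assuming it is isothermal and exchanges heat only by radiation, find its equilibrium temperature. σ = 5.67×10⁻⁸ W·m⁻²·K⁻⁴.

First find the stellar flux at distance d: S = L/(4πd²) = 2.89×10²⁵/(4π·(5.32×10¹⁰)²) = 812.6 W/m².
For an isothermal sphere, absorbed (1−a)S·πr² = emitted σ·4πr²·T⁴, so T⁴ = (1−a)S/(4σ).
T⁴ = 0.700·812.6/(4·5.67×10⁻⁸) = 2.508×10⁹ K⁴.

T ≈ 224 K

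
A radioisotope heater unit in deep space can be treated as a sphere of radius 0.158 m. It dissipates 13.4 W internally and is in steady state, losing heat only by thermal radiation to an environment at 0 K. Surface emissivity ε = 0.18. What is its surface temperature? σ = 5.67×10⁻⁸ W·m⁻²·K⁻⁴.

Steady state: internal power = radiated power, P = εσA T⁴.
Radiating area A = 4πr² = 0.3137 m².
T⁴ = P/(εσA) = 13.4/(0.18·5.67×10⁻⁸·0.3137) = 4.185×10⁹ K⁴.
T = (4.185×10⁹)^(1/4).

T ≈ 254 K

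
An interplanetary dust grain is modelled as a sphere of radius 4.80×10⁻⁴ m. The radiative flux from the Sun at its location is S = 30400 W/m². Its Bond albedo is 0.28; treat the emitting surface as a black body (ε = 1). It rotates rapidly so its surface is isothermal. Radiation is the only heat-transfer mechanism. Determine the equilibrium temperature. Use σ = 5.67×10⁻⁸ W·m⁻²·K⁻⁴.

At equilibrium, absorbed power = emitted power.
Absorbing cross-section = πr² = 7.238×10⁻⁷ m²; emitting surface = 4πr² = 2.895×10⁻⁶ m² (ratio 4).
(1−a)S·A_cross = εσ·A_surf·T⁴  ⇒  T⁴ = (1−a)S/(4σ).
T⁴ = 0.720·30400/(4·5.67×10⁻⁸) = 9.651×10¹⁰ K⁴.
T = (9.651×10¹⁰)^(1/4).

T ≈ 557 K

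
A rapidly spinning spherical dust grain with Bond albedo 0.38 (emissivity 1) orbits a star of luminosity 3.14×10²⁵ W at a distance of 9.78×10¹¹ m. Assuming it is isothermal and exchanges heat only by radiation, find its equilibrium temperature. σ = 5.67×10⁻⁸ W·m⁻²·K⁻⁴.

First find the stellar flux at distance d: S = L/(4πd²) = 3.14×10²⁵/(4π·(9.78×10¹¹)²) = 2.612 W/m².
For an isothermal sphere, absorbed (1−a)S·πr² = emitted σ·4πr²·T⁴, so T⁴ = (1−a)S/(4σ).
T⁴ = 0.620·2.612/(4·5.67×10⁻⁸) = 7.142×10⁶ K⁴.

T ≈ 51.7 K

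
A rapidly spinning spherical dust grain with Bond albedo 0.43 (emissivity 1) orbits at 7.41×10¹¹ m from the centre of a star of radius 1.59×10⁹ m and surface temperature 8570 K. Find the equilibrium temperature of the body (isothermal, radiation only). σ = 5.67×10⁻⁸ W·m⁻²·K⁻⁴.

The star's surface emits σT_*⁴; at distance d the flux is S = σT_*⁴(R_*/d)².
S = 5.67×10⁻⁸·(8570)⁴·(1.59×10⁹/7.41×10¹¹)² = 1408 W/m².
For an isothermal sphere T⁴ = (1−a)S/(4σ) = 3.539×10⁹ K⁴.

T ≈ 244 K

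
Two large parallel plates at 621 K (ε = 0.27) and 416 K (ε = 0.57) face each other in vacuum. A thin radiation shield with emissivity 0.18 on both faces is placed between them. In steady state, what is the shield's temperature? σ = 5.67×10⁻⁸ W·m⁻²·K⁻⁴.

In steady state the net flux on the hot side equals that on the cold side.
σ(T₁⁴−T_s⁴)/D₁ = σ(T_s⁴−T₂⁴)/D₂, with D₁ = 1/ε₁+1/ε_s−1 = 8.259, D₂ = 1/ε_s+1/ε₂−1 = 6.310.
Solve for T_s⁴: T_s⁴ = (D₂·T₁⁴ + D₁·T₂⁴)/(D₁+D₂) = 8.139×10¹⁰ K⁴.

T_s ≈ 534 K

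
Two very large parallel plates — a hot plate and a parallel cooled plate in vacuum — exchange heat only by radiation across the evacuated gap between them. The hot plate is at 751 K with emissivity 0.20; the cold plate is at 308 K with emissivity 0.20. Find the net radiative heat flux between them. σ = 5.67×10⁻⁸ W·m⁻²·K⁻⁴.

q ≈ 1950 W/m²

For two infinite grey parallel plates, q = σ(T₁⁴ − T₂⁴)/(1/ε₁ + 1/ε₂ − 1).
T₁⁴ − T₂⁴ = 3.181×10¹¹ − 8.999×10⁹ = 3.091×10¹¹ K⁴.
1/ε₁ + 1/ε₂ − 1 = 5.000 + 5.000 − 1 = 9.000.
q = 5.67×10⁻⁸ × 3.091×10¹¹ / 9.000.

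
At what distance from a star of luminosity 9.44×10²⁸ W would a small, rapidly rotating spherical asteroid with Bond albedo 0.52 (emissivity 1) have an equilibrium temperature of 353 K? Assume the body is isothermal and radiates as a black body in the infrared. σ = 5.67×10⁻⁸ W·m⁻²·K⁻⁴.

d ≈ 1.01×10¹² m

For an isothermal black-emitting sphere, (1−a)S·πr² = σ·4πr²·T⁴ ⇒ S = 4σT⁴/(1−a).
S = 4·5.67×10⁻⁸·(353)⁴/0.480 = 7337 W/m².
Flux falls as S = L/(4πd²), so d = √(L/(4πS)) = √(9.44×10²⁸/(4π·7337)).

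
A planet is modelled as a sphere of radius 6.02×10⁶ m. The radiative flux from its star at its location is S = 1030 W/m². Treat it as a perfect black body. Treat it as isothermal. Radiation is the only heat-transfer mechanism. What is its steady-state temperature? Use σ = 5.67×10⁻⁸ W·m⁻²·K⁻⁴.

At equilibrium, absorbed power = emitted power.
Absorbing cross-section = πr² = 1.139×10¹⁴ m²; emitting surface = 4πr² = 4.554×10¹⁴ m² (ratio 4).
S·A_cross = εσ·A_surf·T⁴  ⇒  T⁴ = S/(4σ).
T⁴ = 1.00·1030/(4·5.67×10⁻⁸) = 4.541×10⁹ K⁴.
T = (4.541×10⁹)^(1/4).

T ≈ 260 K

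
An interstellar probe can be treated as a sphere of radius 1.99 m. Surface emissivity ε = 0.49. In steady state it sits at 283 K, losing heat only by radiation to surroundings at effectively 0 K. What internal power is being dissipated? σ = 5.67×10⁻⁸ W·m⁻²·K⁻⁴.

P ≈ 8870 W

Steady state: P = εσA T⁴.
A = 4πr² = 49.76 m²; T⁴ = (283)⁴ = 6.414×10⁹ K⁴.
P = 0.49 × 5.67×10⁻⁸ × 49.76 × 6.414×10⁹.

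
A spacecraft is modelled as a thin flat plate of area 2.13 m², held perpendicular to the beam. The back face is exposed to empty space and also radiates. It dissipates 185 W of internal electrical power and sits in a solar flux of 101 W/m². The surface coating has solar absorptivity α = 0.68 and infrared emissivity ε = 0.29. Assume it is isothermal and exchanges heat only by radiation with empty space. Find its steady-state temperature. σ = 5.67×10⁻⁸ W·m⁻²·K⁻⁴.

T ≈ 262 K

At steady state, absorbed solar power + internal power = radiated power.
Absorbed: α·S·A_cross = 0.68·101·2.130 = 146.3 W (cross-section A).
Total input = 146.3 + 185 = 331.3 W.
Radiated: εσ·A_surf·T⁴ with A_surf = 2A = 4.260 m².
T⁴ = 331.3/(0.29·5.67×10⁻⁸·4.260) = 4.730×10⁹ K⁴.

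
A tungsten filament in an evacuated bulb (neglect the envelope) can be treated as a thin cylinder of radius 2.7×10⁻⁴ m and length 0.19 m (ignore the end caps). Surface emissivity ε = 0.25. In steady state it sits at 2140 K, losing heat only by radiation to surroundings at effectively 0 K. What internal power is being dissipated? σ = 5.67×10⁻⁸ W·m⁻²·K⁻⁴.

Steady state: P = εσA T⁴.
A = 2πrL = 3.223×10⁻⁴ m²; T⁴ = (2140)⁴ = 2.097×10¹³ K⁴.
P = 0.25 × 5.67×10⁻⁸ × 3.223×10⁻⁴ × 2.097×10¹³.

P ≈ 95.8 W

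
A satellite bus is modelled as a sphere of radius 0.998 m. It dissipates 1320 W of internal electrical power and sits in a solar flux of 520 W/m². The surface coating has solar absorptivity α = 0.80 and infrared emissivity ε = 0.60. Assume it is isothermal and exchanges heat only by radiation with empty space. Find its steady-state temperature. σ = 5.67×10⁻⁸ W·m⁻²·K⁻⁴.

T ≈ 280 K

At steady state, absorbed solar power + internal power = radiated power.
Absorbed: α·S·A_cross = 0.80·520·3.129 = 1302 W (cross-section πr²).
Total input = 1302 + 1320 = 2622 W.
Radiated: εσ·A_surf·T⁴ with A_surf = 4πr² = 12.52 m².
T⁴ = 2622/(0.60·5.67×10⁻⁸·12.52) = 6.157×10⁹ K⁴.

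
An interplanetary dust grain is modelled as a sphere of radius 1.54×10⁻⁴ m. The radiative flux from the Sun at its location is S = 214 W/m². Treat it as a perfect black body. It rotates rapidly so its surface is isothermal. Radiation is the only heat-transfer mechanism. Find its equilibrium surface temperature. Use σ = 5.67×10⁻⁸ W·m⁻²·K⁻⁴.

At equilibrium, absorbed power = emitted power.
Absorbing cross-section = πr² = 7.451×10⁻⁸ m²; emitting surface = 4πr² = 2.980×10⁻⁷ m² (ratio 4).
S·A_cross = εσ·A_surf·T⁴  ⇒  T⁴ = S/(4σ).
T⁴ = 1.00·214/(4·5.67×10⁻⁸) = 9.436×10⁸ K⁴.
T = (9.436×10⁸)^(1/4).

T ≈ 175 K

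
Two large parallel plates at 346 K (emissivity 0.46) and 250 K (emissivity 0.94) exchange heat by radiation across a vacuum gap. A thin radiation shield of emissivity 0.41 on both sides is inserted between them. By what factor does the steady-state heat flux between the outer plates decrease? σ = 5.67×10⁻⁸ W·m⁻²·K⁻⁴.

Without shield: q₀ = σΔ(T⁴)/(1/ε₁+1/ε₂−1) with denominator 2.238.
With shield the two gaps are in series; the resistances add: (1/ε₁+1/ε_s−1)+(1/ε_s+1/ε₂−1) = 3.613+2.503 = 6.116.
Heat-flux ratio q₀/q = 6.116/2.238.

factor ≈ 2.73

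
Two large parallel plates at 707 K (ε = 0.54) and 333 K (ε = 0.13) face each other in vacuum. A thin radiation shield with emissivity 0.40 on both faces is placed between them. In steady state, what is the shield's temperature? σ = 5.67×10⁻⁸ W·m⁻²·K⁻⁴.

T_s ≈ 657 K

In steady state the net flux on the hot side equals that on the cold side.
σ(T₁⁴−T_s⁴)/D₁ = σ(T_s⁴−T₂⁴)/D₂, with D₁ = 1/ε₁+1/ε_s−1 = 3.352, D₂ = 1/ε_s+1/ε₂−1 = 9.192.
Solve for T_s⁴: T_s⁴ = (D₂·T₁⁴ + D₁·T₂⁴)/(D₁+D₂) = 1.864×10¹¹ K⁴.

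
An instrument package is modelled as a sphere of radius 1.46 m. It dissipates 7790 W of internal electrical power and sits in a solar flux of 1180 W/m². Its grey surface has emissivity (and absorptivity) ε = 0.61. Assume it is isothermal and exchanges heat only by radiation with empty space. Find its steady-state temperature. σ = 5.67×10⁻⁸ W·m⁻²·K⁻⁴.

T ≈ 342 K

At steady state, absorbed solar power + internal power = radiated power.
Absorbed: α·S·A_cross = 0.61·1180·6.697 = 4820 W (cross-section πr²).
Total input = 4820 + 7790 = 12610 W.
Radiated: εσ·A_surf·T⁴ with A_surf = 4πr² = 26.79 m².
T⁴ = 12610/(0.61·5.67×10⁻⁸·26.79) = 1.361×10¹⁰ K⁴.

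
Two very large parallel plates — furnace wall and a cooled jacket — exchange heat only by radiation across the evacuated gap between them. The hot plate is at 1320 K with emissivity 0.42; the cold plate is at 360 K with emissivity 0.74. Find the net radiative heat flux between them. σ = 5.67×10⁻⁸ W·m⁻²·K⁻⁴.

For two infinite grey parallel plates, q = σ(T₁⁴ − T₂⁴)/(1/ε₁ + 1/ε₂ − 1).
T₁⁴ − T₂⁴ = 3.036×10¹² − 1.680×10¹⁰ = 3.019×10¹² K⁴.
1/ε₁ + 1/ε₂ − 1 = 2.381 + 1.351 − 1 = 2.732.
q = 5.67×10⁻⁸ × 3.019×10¹² / 2.732.

q ≈ 62700 W/m²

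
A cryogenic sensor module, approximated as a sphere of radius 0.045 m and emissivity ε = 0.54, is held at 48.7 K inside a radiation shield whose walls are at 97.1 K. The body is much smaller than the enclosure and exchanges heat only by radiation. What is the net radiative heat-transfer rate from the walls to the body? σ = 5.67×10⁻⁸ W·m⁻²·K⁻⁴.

P_net ≈ 0.0649 W

For a small grey body in a large enclosure: P_net = εσA(T_body⁴ − T_wall⁴).
A = 4πr² = 0.02545 m²; T_body⁴ − T_wall⁴ = 5.625×10⁶ − 8.889×10⁷ = -8.327×10⁷ K⁴.
|P_net| = 0.54·5.67×10⁻⁸·0.02545·8.327×10⁷.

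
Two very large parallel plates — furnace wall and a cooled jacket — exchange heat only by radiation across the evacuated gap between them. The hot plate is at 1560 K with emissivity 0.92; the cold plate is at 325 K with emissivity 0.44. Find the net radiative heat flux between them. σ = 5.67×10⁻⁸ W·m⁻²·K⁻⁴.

For two infinite grey parallel plates, q = σ(T₁⁴ − T₂⁴)/(1/ε₁ + 1/ε₂ − 1).
T₁⁴ − T₂⁴ = 5.922×10¹² − 1.116×10¹⁰ = 5.911×10¹² K⁴.
1/ε₁ + 1/ε₂ − 1 = 1.087 + 2.273 − 1 = 2.360.
q = 5.67×10⁻⁸ × 5.911×10¹² / 2.360.

q ≈ 1.42×10⁵ W/m²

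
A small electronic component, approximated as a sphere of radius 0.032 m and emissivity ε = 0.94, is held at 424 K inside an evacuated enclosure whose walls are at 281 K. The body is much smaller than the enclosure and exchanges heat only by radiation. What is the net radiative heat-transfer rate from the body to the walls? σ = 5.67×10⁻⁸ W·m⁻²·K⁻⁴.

P_net ≈ 17.9 W

For a small grey body in a large enclosure: P_net = εσA(T_body⁴ − T_wall⁴).
A = 4πr² = 0.01287 m²; T_body⁴ − T_wall⁴ = 3.232×10¹⁰ − 6.235×10⁹ = 2.608×10¹⁰ K⁴.
|P_net| = 0.94·5.67×10⁻⁸·0.01287·2.608×10¹⁰.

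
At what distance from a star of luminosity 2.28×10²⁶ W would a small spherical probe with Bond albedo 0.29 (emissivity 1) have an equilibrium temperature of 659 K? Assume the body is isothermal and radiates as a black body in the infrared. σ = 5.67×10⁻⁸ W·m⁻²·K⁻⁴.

d ≈ 1.74×10¹⁰ m

For an isothermal black-emitting sphere, (1−a)S·πr² = σ·4πr²·T⁴ ⇒ S = 4σT⁴/(1−a).
S = 4·5.67×10⁻⁸·(659)⁴/0.710 = 60250 W/m².
Flux falls as S = L/(4πd²), so d = √(L/(4πS)) = √(2.28×10²⁶/(4π·60250)).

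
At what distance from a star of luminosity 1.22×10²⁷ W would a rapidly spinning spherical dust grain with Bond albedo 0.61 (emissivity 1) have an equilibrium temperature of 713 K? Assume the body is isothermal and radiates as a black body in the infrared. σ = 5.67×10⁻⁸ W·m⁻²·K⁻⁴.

d ≈ 2.54×10¹⁰ m

For an isothermal black-emitting sphere, (1−a)S·πr² = σ·4πr²·T⁴ ⇒ S = 4σT⁴/(1−a).
S = 4·5.67×10⁻⁸·(713)⁴/0.390 = 1.503×10⁵ W/m².
Flux falls as S = L/(4πd²), so d = √(L/(4πS)) = √(1.22×10²⁷/(4π·1.503×10⁵)).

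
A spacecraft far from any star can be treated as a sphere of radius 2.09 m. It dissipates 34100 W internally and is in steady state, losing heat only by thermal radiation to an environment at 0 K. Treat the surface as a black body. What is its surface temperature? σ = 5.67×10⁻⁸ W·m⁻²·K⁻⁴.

T ≈ 324 K

Steady state: internal power = radiated power, P = εσA T⁴.
Radiating area A = 4πr² = 54.89 m².
T⁴ = P/(εσA) = 34100/(1.0·5.67×10⁻⁸·54.89) = 1.096×10¹⁰ K⁴.
T = (1.096×10¹⁰)^(1/4).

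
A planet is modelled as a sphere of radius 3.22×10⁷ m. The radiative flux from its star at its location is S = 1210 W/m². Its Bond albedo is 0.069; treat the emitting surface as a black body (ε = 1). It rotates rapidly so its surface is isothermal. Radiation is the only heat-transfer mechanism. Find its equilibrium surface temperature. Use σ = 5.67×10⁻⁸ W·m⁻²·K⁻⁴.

At equilibrium, absorbed power = emitted power.
Absorbing cross-section = πr² = 3.257×10¹⁵ m²; emitting surface = 4πr² = 1.303×10¹⁶ m² (ratio 4).
(1−a)S·A_cross = εσ·A_surf·T⁴  ⇒  T⁴ = (1−a)S/(4σ).
T⁴ = 0.931·1210/(4·5.67×10⁻⁸) = 4.967×10⁹ K⁴.
T = (4.967×10⁹)^(1/4).

T ≈ 265 K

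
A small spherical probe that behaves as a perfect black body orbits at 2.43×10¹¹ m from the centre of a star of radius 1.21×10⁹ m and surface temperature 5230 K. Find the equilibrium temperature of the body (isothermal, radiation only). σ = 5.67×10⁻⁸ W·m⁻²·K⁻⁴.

The star's surface emits σT_*⁴; at distance d the flux is S = σT_*⁴(R_*/d)².
S = 5.67×10⁻⁸·(5230)⁴·(1.21×10⁹/2.43×10¹¹)² = 1052 W/m².
For an isothermal sphere T⁴ = (1−a)S/(4σ) = 4.638×10⁹ K⁴.

T ≈ 261 K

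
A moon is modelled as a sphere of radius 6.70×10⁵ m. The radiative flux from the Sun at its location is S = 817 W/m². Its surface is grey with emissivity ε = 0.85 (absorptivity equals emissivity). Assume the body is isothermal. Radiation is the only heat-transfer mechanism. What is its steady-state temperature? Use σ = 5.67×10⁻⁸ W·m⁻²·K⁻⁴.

T ≈ 245 K

At equilibrium, absorbed power = emitted power.
Absorbing cross-section = πr² = 1.410×10¹² m²; emitting surface = 4πr² = 5.641×10¹² m² (ratio 4).
εS·A_cross = εσ·A_surf·T⁴  ⇒  T⁴ = S/(4σ)   (ε cancels).
T⁴ = 817/(4·5.67×10⁻⁸) = 3.602×10⁹ K⁴.
T = (3.602×10⁹)^(1/4).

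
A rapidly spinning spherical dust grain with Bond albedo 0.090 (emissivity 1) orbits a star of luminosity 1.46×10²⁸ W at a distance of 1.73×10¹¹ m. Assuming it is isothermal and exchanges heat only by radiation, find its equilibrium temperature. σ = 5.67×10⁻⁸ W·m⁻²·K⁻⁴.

First find the stellar flux at distance d: S = L/(4πd²) = 1.46×10²⁸/(4π·(1.73×10¹¹)²) = 38820 W/m².
For an isothermal sphere, absorbed (1−a)S·πr² = emitted σ·4πr²·T⁴, so T⁴ = (1−a)S/(4σ).
T⁴ = 0.910·38820/(4·5.67×10⁻⁸) = 1.558×10¹¹ K⁴.

T ≈ 628 K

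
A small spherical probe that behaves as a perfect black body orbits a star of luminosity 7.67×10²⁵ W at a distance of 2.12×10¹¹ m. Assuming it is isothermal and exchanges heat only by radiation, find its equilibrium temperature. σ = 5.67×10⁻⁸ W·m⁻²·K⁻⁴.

T ≈ 156 K

First find the stellar flux at distance d: S = L/(4πd²) = 7.67×10²⁵/(4π·(2.12×10¹¹)²) = 135.8 W/m².
For an isothermal sphere, absorbed (1−a)S·πr² = emitted σ·4πr²·T⁴, so T⁴ = (1−a)S/(4σ).
T⁴ = 1.00·135.8/(4·5.67×10⁻⁸) = 5.988×10⁸ K⁴.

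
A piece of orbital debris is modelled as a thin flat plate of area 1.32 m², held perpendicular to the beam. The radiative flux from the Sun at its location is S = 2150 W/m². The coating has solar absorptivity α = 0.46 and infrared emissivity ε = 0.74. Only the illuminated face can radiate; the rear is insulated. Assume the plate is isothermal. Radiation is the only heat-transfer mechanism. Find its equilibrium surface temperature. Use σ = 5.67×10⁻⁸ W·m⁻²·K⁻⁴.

At equilibrium, absorbed power = emitted power.
Absorbing cross-section = A = 1.320 m²; emitting surface = A = 1.320 m² (ratio 1).
αS·A_cross = εσ·A_surf·T⁴  ⇒  T⁴ = αS/(ε·1σ).
T⁴ = 0.460·2150/(0.74·1·5.67×10⁻⁸) = 2.357×10¹⁰ K⁴.
T = (2.357×10¹⁰)^(1/4).

T ≈ 392 K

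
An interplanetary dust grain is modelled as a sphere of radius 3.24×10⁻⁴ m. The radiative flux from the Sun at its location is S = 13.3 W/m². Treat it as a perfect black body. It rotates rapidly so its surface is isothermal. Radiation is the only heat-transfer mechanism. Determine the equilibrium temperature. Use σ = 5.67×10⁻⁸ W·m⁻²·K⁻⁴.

At equilibrium, absorbed power = emitted power.
Absorbing cross-section = πr² = 3.298×10⁻⁷ m²; emitting surface = 4πr² = 1.319×10⁻⁶ m² (ratio 4).
S·A_cross = εσ·A_surf·T⁴  ⇒  T⁴ = S/(4σ).
T⁴ = 1.00·13.3/(4·5.67×10⁻⁸) = 5.864×10⁷ K⁴.
T = (5.864×10⁷)^(1/4).

T ≈ 87.5 K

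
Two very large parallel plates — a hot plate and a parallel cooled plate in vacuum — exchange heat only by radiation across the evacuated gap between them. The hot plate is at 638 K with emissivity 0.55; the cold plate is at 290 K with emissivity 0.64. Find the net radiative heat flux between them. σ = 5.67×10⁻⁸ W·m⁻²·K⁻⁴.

For two infinite grey parallel plates, q = σ(T₁⁴ − T₂⁴)/(1/ε₁ + 1/ε₂ − 1).
T₁⁴ − T₂⁴ = 1.657×10¹¹ − 7.073×10⁹ = 1.586×10¹¹ K⁴.
1/ε₁ + 1/ε₂ − 1 = 1.818 + 1.562 − 1 = 2.381.
q = 5.67×10⁻⁸ × 1.586×10¹¹ / 2.381.

q ≈ 3780 W/m²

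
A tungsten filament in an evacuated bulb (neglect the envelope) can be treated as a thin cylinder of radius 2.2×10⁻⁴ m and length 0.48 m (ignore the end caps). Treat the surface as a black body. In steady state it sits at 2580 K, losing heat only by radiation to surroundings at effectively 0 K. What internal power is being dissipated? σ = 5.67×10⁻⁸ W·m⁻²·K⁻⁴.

Steady state: P = εσA T⁴.
A = 2πrL = 6.635×10⁻⁴ m²; T⁴ = (2580)⁴ = 4.431×10¹³ K⁴.
P = 1.0 × 5.67×10⁻⁸ × 6.635×10⁻⁴ × 4.431×10¹³.

P ≈ 1670 W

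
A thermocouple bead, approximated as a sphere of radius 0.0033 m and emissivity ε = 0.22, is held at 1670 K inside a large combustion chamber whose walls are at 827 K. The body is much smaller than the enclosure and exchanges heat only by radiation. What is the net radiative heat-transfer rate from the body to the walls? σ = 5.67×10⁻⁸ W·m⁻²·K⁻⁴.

For a small grey body in a large enclosure: P_net = εσA(T_body⁴ − T_wall⁴).
A = 4πr² = 1.368×10⁻⁴ m²; T_body⁴ − T_wall⁴ = 7.778×10¹² − 4.678×10¹¹ = 7.310×10¹² K⁴.
|P_net| = 0.22·5.67×10⁻⁸·1.368×10⁻⁴·7.310×10¹².

P_net ≈ 12.5 W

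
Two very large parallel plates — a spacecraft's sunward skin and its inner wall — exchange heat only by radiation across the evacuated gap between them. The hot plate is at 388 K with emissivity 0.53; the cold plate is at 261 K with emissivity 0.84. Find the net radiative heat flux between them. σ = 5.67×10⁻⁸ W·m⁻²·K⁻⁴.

For two infinite grey parallel plates, q = σ(T₁⁴ − T₂⁴)/(1/ε₁ + 1/ε₂ − 1).
T₁⁴ − T₂⁴ = 2.266×10¹⁰ − 4.640×10⁹ = 1.802×10¹⁰ K⁴.
1/ε₁ + 1/ε₂ − 1 = 1.887 + 1.190 − 1 = 2.077.
q = 5.67×10⁻⁸ × 1.802×10¹⁰ / 2.077.

q ≈ 492 W/m²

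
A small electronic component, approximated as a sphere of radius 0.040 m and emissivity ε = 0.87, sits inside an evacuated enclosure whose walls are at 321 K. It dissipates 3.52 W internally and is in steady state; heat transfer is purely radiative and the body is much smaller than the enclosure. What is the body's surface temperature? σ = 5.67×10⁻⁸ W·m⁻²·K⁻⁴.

T ≈ 345 K

For a small grey body in a large enclosure, net radiated power = εσA(T⁴ − T_w⁴).
Steady state: P = εσA(T⁴ − T_w⁴) with A = 4πr² = 0.02011 m².
T⁴ = P/(εσA) + T_w⁴ = 3.52/(0.87·5.67×10⁻⁸·0.02011) + (321)⁴
    = 3.549×10⁹ + 1.062×10¹⁰ = 1.417×10¹⁰ K⁴.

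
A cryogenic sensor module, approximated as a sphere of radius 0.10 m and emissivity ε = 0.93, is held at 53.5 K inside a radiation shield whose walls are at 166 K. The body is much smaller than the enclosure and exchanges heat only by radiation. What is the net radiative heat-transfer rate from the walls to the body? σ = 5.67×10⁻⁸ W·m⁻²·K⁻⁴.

For a small grey body in a large enclosure: P_net = εσA(T_body⁴ − T_wall⁴).
A = 4πr² = 0.1257 m²; T_body⁴ − T_wall⁴ = 8.192×10⁶ − 7.593×10⁸ = -7.511×10⁸ K⁴.
|P_net| = 0.93·5.67×10⁻⁸·0.1257·7.511×10⁸.

P_net ≈ 4.98 W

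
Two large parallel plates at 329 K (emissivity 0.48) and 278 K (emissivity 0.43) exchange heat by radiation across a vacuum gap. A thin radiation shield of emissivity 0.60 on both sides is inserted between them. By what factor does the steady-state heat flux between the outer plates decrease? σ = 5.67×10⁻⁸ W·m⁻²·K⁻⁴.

factor ≈ 1.68

Without shield: q₀ = σΔ(T⁴)/(1/ε₁+1/ε₂−1) with denominator 3.409.
With shield the two gaps are in series; the resistances add: (1/ε₁+1/ε_s−1)+(1/ε_s+1/ε₂−1) = 2.750+2.992 = 5.742.
Heat-flux ratio q₀/q = 5.742/3.409.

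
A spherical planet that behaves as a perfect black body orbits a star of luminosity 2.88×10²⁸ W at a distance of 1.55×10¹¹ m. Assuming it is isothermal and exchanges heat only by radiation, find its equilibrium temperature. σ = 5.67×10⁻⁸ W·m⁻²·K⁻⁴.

First find the stellar flux at distance d: S = L/(4πd²) = 2.88×10²⁸/(4π·(1.55×10¹¹)²) = 95390 W/m².
For an isothermal sphere, absorbed (1−a)S·πr² = emitted σ·4πr²·T⁴, so T⁴ = (1−a)S/(4σ).
T⁴ = 1.00·95390/(4·5.67×10⁻⁸) = 4.206×10¹¹ K⁴.

T ≈ 805 K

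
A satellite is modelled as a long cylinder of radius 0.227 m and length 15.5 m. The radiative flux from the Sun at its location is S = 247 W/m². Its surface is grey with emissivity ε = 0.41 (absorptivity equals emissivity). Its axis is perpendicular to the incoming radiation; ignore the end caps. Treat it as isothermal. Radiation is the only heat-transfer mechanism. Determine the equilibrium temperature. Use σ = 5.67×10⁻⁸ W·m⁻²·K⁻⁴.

At equilibrium, absorbed power = emitted power.
Absorbing cross-section = 2rL = 7.037 m²; emitting surface = 2πrL = 22.11 m² (ratio π).
εS·A_cross = εσ·A_surf·T⁴  ⇒  T⁴ = S/(πσ)   (ε cancels).
T⁴ = 247/(π·5.67×10⁻⁸) = 1.387×10⁹ K⁴.
T = (1.387×10⁹)^(1/4).

T ≈ 193 K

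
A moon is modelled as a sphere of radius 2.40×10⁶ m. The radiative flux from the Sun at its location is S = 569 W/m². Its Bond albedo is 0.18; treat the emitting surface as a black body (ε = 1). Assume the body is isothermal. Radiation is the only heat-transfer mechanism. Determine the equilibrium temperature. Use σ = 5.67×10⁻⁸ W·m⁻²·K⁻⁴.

At equilibrium, absorbed power = emitted power.
Absorbing cross-section = πr² = 1.810×10¹³ m²; emitting surface = 4πr² = 7.238×10¹³ m² (ratio 4).
(1−a)S·A_cross = εσ·A_surf·T⁴  ⇒  T⁴ = (1−a)S/(4σ).
T⁴ = 0.820·569/(4·5.67×10⁻⁸) = 2.057×10⁹ K⁴.
T = (2.057×10⁹)^(1/4).

T ≈ 213 K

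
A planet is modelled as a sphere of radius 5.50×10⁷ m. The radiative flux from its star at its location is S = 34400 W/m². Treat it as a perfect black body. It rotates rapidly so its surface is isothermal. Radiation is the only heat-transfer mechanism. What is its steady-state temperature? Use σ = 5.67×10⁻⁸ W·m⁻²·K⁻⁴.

T ≈ 624 K

At equilibrium, absorbed power = emitted power.
Absorbing cross-section = πr² = 9.503×10¹⁵ m²; emitting surface = 4πr² = 3.801×10¹⁶ m² (ratio 4).
S·A_cross = εσ·A_surf·T⁴  ⇒  T⁴ = S/(4σ).
T⁴ = 1.00·34400/(4·5.67×10⁻⁸) = 1.517×10¹¹ K⁴.
T = (1.517×10¹¹)^(1/4).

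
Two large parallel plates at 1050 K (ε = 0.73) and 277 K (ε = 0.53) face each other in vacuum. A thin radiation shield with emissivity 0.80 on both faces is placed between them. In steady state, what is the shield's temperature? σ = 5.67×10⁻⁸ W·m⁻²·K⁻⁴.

T_s ≈ 913 K

In steady state the net flux on the hot side equals that on the cold side.
σ(T₁⁴−T_s⁴)/D₁ = σ(T_s⁴−T₂⁴)/D₂, with D₁ = 1/ε₁+1/ε_s−1 = 1.620, D₂ = 1/ε_s+1/ε₂−1 = 2.137.
Solve for T_s⁴: T_s⁴ = (D₂·T₁⁴ + D₁·T₂⁴)/(D₁+D₂) = 6.939×10¹¹ K⁴.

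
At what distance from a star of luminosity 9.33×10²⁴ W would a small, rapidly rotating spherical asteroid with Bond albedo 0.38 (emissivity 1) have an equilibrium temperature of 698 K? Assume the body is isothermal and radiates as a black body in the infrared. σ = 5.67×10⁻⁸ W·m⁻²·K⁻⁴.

d ≈ 2.92×10⁹ m

For an isothermal black-emitting sphere, (1−a)S·πr² = σ·4πr²·T⁴ ⇒ S = 4σT⁴/(1−a).
S = 4·5.67×10⁻⁸·(698)⁴/0.620 = 86830 W/m².
Flux falls as S = L/(4πd²), so d = √(L/(4πS)) = √(9.33×10²⁴/(4π·86830)).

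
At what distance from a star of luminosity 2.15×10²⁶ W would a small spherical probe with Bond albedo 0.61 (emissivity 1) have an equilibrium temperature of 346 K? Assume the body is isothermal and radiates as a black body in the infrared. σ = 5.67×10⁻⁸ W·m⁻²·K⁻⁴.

d ≈ 4.53×10¹⁰ m

For an isothermal black-emitting sphere, (1−a)S·πr² = σ·4πr²·T⁴ ⇒ S = 4σT⁴/(1−a).
S = 4·5.67×10⁻⁸·(346)⁴/0.390 = 8335 W/m².
Flux falls as S = L/(4πd²), so d = √(L/(4πS)) = √(2.15×10²⁶/(4π·8335)).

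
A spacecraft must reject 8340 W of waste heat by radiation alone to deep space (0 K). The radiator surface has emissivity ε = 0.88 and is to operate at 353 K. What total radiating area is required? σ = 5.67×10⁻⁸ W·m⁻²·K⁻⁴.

A ≈ 10.8 m²

P = εσA T⁴ ⇒ A = P/(εσT⁴).
T⁴ = 1.553×10¹⁰ K⁴.
A = 8340/(0.88 × 5.67×10⁻⁸ × 1.553×10¹⁰).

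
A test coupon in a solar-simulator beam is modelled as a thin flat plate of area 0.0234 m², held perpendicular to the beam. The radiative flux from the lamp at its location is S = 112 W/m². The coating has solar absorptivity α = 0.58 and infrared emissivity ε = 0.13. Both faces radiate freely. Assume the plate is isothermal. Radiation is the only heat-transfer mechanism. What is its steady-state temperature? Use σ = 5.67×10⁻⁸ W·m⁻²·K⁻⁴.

T ≈ 258 K

At equilibrium, absorbed power = emitted power.
Absorbing cross-section = A = 0.02340 m²; emitting surface = 2A = 0.04680 m² (ratio 2).
αS·A_cross = εσ·A_surf·T⁴  ⇒  T⁴ = αS/(ε·2σ).
T⁴ = 0.580·112/(0.13·2·5.67×10⁻⁸) = 4.406×10⁹ K⁴.
T = (4.406×10⁹)^(1/4).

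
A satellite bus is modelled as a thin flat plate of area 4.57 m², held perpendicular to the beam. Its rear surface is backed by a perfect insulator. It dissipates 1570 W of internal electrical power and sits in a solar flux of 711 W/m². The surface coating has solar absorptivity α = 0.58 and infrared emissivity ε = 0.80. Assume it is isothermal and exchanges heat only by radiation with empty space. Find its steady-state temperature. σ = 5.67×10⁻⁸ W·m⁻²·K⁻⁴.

T ≈ 359 K

At steady state, absorbed solar power + internal power = radiated power.
Absorbed: α·S·A_cross = 0.58·711·4.570 = 1885 W (cross-section A).
Total input = 1885 + 1570 = 3455 W.
Radiated: εσ·A_surf·T⁴ with A_surf = A = 4.570 m².
T⁴ = 3455/(0.80·5.67×10⁻⁸·4.570) = 1.667×10¹⁰ K⁴.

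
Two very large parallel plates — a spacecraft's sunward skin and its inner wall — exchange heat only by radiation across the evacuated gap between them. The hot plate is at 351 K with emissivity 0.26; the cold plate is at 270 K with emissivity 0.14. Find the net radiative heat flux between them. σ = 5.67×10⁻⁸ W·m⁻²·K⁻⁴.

q ≈ 56.0 W/m²

For two infinite grey parallel plates, q = σ(T₁⁴ − T₂⁴)/(1/ε₁ + 1/ε₂ − 1).
T₁⁴ − T₂⁴ = 1.518×10¹⁰ − 5.314×10⁹ = 9.864×10⁹ K⁴.
1/ε₁ + 1/ε₂ − 1 = 3.846 + 7.143 − 1 = 9.989.
q = 5.67×10⁻⁸ × 9.864×10⁹ / 9.989.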